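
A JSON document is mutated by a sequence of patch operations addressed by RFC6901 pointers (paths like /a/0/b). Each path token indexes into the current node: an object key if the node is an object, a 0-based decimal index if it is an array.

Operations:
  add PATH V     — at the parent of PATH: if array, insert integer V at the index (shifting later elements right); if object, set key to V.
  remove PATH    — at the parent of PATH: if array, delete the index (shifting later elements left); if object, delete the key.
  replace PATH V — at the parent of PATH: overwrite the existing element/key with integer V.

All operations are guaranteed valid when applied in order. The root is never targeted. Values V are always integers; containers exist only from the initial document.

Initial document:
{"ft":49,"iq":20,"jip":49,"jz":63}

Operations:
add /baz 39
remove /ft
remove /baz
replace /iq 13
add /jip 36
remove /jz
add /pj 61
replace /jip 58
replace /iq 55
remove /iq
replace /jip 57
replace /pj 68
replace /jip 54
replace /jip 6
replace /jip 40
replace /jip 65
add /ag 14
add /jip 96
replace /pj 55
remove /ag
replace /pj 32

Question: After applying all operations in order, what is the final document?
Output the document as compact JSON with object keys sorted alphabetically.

Answer: {"jip":96,"pj":32}

Derivation:
After op 1 (add /baz 39): {"baz":39,"ft":49,"iq":20,"jip":49,"jz":63}
After op 2 (remove /ft): {"baz":39,"iq":20,"jip":49,"jz":63}
After op 3 (remove /baz): {"iq":20,"jip":49,"jz":63}
After op 4 (replace /iq 13): {"iq":13,"jip":49,"jz":63}
After op 5 (add /jip 36): {"iq":13,"jip":36,"jz":63}
After op 6 (remove /jz): {"iq":13,"jip":36}
After op 7 (add /pj 61): {"iq":13,"jip":36,"pj":61}
After op 8 (replace /jip 58): {"iq":13,"jip":58,"pj":61}
After op 9 (replace /iq 55): {"iq":55,"jip":58,"pj":61}
After op 10 (remove /iq): {"jip":58,"pj":61}
After op 11 (replace /jip 57): {"jip":57,"pj":61}
After op 12 (replace /pj 68): {"jip":57,"pj":68}
After op 13 (replace /jip 54): {"jip":54,"pj":68}
After op 14 (replace /jip 6): {"jip":6,"pj":68}
After op 15 (replace /jip 40): {"jip":40,"pj":68}
After op 16 (replace /jip 65): {"jip":65,"pj":68}
After op 17 (add /ag 14): {"ag":14,"jip":65,"pj":68}
After op 18 (add /jip 96): {"ag":14,"jip":96,"pj":68}
After op 19 (replace /pj 55): {"ag":14,"jip":96,"pj":55}
After op 20 (remove /ag): {"jip":96,"pj":55}
After op 21 (replace /pj 32): {"jip":96,"pj":32}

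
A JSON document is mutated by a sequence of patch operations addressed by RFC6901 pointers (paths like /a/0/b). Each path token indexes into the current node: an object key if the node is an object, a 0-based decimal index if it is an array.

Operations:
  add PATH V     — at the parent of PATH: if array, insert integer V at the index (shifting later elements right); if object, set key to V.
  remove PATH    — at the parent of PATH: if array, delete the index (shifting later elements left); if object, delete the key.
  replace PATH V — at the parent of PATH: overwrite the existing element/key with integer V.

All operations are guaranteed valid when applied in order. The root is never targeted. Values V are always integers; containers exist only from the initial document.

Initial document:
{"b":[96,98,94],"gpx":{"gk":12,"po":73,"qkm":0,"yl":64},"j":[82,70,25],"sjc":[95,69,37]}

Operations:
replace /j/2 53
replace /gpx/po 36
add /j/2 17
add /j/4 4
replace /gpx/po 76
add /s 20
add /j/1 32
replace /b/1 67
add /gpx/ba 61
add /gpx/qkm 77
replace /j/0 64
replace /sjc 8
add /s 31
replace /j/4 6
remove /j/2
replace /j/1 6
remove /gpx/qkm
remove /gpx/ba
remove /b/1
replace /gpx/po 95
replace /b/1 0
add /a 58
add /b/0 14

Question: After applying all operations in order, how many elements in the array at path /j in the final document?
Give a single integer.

Answer: 5

Derivation:
After op 1 (replace /j/2 53): {"b":[96,98,94],"gpx":{"gk":12,"po":73,"qkm":0,"yl":64},"j":[82,70,53],"sjc":[95,69,37]}
After op 2 (replace /gpx/po 36): {"b":[96,98,94],"gpx":{"gk":12,"po":36,"qkm":0,"yl":64},"j":[82,70,53],"sjc":[95,69,37]}
After op 3 (add /j/2 17): {"b":[96,98,94],"gpx":{"gk":12,"po":36,"qkm":0,"yl":64},"j":[82,70,17,53],"sjc":[95,69,37]}
After op 4 (add /j/4 4): {"b":[96,98,94],"gpx":{"gk":12,"po":36,"qkm":0,"yl":64},"j":[82,70,17,53,4],"sjc":[95,69,37]}
After op 5 (replace /gpx/po 76): {"b":[96,98,94],"gpx":{"gk":12,"po":76,"qkm":0,"yl":64},"j":[82,70,17,53,4],"sjc":[95,69,37]}
After op 6 (add /s 20): {"b":[96,98,94],"gpx":{"gk":12,"po":76,"qkm":0,"yl":64},"j":[82,70,17,53,4],"s":20,"sjc":[95,69,37]}
After op 7 (add /j/1 32): {"b":[96,98,94],"gpx":{"gk":12,"po":76,"qkm":0,"yl":64},"j":[82,32,70,17,53,4],"s":20,"sjc":[95,69,37]}
After op 8 (replace /b/1 67): {"b":[96,67,94],"gpx":{"gk":12,"po":76,"qkm":0,"yl":64},"j":[82,32,70,17,53,4],"s":20,"sjc":[95,69,37]}
After op 9 (add /gpx/ba 61): {"b":[96,67,94],"gpx":{"ba":61,"gk":12,"po":76,"qkm":0,"yl":64},"j":[82,32,70,17,53,4],"s":20,"sjc":[95,69,37]}
After op 10 (add /gpx/qkm 77): {"b":[96,67,94],"gpx":{"ba":61,"gk":12,"po":76,"qkm":77,"yl":64},"j":[82,32,70,17,53,4],"s":20,"sjc":[95,69,37]}
After op 11 (replace /j/0 64): {"b":[96,67,94],"gpx":{"ba":61,"gk":12,"po":76,"qkm":77,"yl":64},"j":[64,32,70,17,53,4],"s":20,"sjc":[95,69,37]}
After op 12 (replace /sjc 8): {"b":[96,67,94],"gpx":{"ba":61,"gk":12,"po":76,"qkm":77,"yl":64},"j":[64,32,70,17,53,4],"s":20,"sjc":8}
After op 13 (add /s 31): {"b":[96,67,94],"gpx":{"ba":61,"gk":12,"po":76,"qkm":77,"yl":64},"j":[64,32,70,17,53,4],"s":31,"sjc":8}
After op 14 (replace /j/4 6): {"b":[96,67,94],"gpx":{"ba":61,"gk":12,"po":76,"qkm":77,"yl":64},"j":[64,32,70,17,6,4],"s":31,"sjc":8}
After op 15 (remove /j/2): {"b":[96,67,94],"gpx":{"ba":61,"gk":12,"po":76,"qkm":77,"yl":64},"j":[64,32,17,6,4],"s":31,"sjc":8}
After op 16 (replace /j/1 6): {"b":[96,67,94],"gpx":{"ba":61,"gk":12,"po":76,"qkm":77,"yl":64},"j":[64,6,17,6,4],"s":31,"sjc":8}
After op 17 (remove /gpx/qkm): {"b":[96,67,94],"gpx":{"ba":61,"gk":12,"po":76,"yl":64},"j":[64,6,17,6,4],"s":31,"sjc":8}
After op 18 (remove /gpx/ba): {"b":[96,67,94],"gpx":{"gk":12,"po":76,"yl":64},"j":[64,6,17,6,4],"s":31,"sjc":8}
After op 19 (remove /b/1): {"b":[96,94],"gpx":{"gk":12,"po":76,"yl":64},"j":[64,6,17,6,4],"s":31,"sjc":8}
After op 20 (replace /gpx/po 95): {"b":[96,94],"gpx":{"gk":12,"po":95,"yl":64},"j":[64,6,17,6,4],"s":31,"sjc":8}
After op 21 (replace /b/1 0): {"b":[96,0],"gpx":{"gk":12,"po":95,"yl":64},"j":[64,6,17,6,4],"s":31,"sjc":8}
After op 22 (add /a 58): {"a":58,"b":[96,0],"gpx":{"gk":12,"po":95,"yl":64},"j":[64,6,17,6,4],"s":31,"sjc":8}
After op 23 (add /b/0 14): {"a":58,"b":[14,96,0],"gpx":{"gk":12,"po":95,"yl":64},"j":[64,6,17,6,4],"s":31,"sjc":8}
Size at path /j: 5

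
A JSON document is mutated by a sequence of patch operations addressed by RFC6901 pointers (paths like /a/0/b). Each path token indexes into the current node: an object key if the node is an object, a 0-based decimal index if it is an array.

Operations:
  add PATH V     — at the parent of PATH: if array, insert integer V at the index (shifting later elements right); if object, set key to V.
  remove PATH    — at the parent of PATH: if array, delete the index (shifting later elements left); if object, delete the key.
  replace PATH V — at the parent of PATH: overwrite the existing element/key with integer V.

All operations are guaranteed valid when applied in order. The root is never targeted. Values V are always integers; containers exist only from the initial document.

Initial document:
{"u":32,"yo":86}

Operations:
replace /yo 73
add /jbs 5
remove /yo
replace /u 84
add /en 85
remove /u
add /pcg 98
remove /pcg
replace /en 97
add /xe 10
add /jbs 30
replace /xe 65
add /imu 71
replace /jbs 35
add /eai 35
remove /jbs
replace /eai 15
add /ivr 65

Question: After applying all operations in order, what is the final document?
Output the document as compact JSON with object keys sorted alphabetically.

After op 1 (replace /yo 73): {"u":32,"yo":73}
After op 2 (add /jbs 5): {"jbs":5,"u":32,"yo":73}
After op 3 (remove /yo): {"jbs":5,"u":32}
After op 4 (replace /u 84): {"jbs":5,"u":84}
After op 5 (add /en 85): {"en":85,"jbs":5,"u":84}
After op 6 (remove /u): {"en":85,"jbs":5}
After op 7 (add /pcg 98): {"en":85,"jbs":5,"pcg":98}
After op 8 (remove /pcg): {"en":85,"jbs":5}
After op 9 (replace /en 97): {"en":97,"jbs":5}
After op 10 (add /xe 10): {"en":97,"jbs":5,"xe":10}
After op 11 (add /jbs 30): {"en":97,"jbs":30,"xe":10}
After op 12 (replace /xe 65): {"en":97,"jbs":30,"xe":65}
After op 13 (add /imu 71): {"en":97,"imu":71,"jbs":30,"xe":65}
After op 14 (replace /jbs 35): {"en":97,"imu":71,"jbs":35,"xe":65}
After op 15 (add /eai 35): {"eai":35,"en":97,"imu":71,"jbs":35,"xe":65}
After op 16 (remove /jbs): {"eai":35,"en":97,"imu":71,"xe":65}
After op 17 (replace /eai 15): {"eai":15,"en":97,"imu":71,"xe":65}
After op 18 (add /ivr 65): {"eai":15,"en":97,"imu":71,"ivr":65,"xe":65}

Answer: {"eai":15,"en":97,"imu":71,"ivr":65,"xe":65}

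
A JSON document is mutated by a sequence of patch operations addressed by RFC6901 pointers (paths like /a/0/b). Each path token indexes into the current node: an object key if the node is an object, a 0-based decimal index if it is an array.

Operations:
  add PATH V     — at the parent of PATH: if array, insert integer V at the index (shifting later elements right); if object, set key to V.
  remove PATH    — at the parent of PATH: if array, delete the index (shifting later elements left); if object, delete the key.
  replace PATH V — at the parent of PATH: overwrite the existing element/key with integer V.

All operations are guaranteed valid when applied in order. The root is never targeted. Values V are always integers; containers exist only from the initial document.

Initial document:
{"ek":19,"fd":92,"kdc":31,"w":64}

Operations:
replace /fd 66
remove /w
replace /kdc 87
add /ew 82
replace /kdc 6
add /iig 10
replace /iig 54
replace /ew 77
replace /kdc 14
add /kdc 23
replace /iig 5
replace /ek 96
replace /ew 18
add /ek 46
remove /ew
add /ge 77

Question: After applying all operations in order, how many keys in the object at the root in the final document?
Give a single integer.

After op 1 (replace /fd 66): {"ek":19,"fd":66,"kdc":31,"w":64}
After op 2 (remove /w): {"ek":19,"fd":66,"kdc":31}
After op 3 (replace /kdc 87): {"ek":19,"fd":66,"kdc":87}
After op 4 (add /ew 82): {"ek":19,"ew":82,"fd":66,"kdc":87}
After op 5 (replace /kdc 6): {"ek":19,"ew":82,"fd":66,"kdc":6}
After op 6 (add /iig 10): {"ek":19,"ew":82,"fd":66,"iig":10,"kdc":6}
After op 7 (replace /iig 54): {"ek":19,"ew":82,"fd":66,"iig":54,"kdc":6}
After op 8 (replace /ew 77): {"ek":19,"ew":77,"fd":66,"iig":54,"kdc":6}
After op 9 (replace /kdc 14): {"ek":19,"ew":77,"fd":66,"iig":54,"kdc":14}
After op 10 (add /kdc 23): {"ek":19,"ew":77,"fd":66,"iig":54,"kdc":23}
After op 11 (replace /iig 5): {"ek":19,"ew":77,"fd":66,"iig":5,"kdc":23}
After op 12 (replace /ek 96): {"ek":96,"ew":77,"fd":66,"iig":5,"kdc":23}
After op 13 (replace /ew 18): {"ek":96,"ew":18,"fd":66,"iig":5,"kdc":23}
After op 14 (add /ek 46): {"ek":46,"ew":18,"fd":66,"iig":5,"kdc":23}
After op 15 (remove /ew): {"ek":46,"fd":66,"iig":5,"kdc":23}
After op 16 (add /ge 77): {"ek":46,"fd":66,"ge":77,"iig":5,"kdc":23}
Size at the root: 5

Answer: 5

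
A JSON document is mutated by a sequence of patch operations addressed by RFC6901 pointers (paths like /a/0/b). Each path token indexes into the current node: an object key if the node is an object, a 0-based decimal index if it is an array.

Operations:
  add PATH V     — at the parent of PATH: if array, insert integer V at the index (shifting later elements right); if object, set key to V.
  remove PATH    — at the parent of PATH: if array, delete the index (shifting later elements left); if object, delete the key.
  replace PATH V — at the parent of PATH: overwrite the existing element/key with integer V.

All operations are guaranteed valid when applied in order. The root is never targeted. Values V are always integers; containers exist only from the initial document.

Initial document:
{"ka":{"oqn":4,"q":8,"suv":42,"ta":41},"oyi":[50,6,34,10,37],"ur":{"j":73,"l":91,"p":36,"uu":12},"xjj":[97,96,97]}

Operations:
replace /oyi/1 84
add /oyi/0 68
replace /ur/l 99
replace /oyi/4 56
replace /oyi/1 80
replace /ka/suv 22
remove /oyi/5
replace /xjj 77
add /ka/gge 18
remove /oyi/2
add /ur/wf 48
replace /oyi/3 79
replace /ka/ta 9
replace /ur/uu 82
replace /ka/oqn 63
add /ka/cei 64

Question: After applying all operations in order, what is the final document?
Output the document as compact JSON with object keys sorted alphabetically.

Answer: {"ka":{"cei":64,"gge":18,"oqn":63,"q":8,"suv":22,"ta":9},"oyi":[68,80,34,79],"ur":{"j":73,"l":99,"p":36,"uu":82,"wf":48},"xjj":77}

Derivation:
After op 1 (replace /oyi/1 84): {"ka":{"oqn":4,"q":8,"suv":42,"ta":41},"oyi":[50,84,34,10,37],"ur":{"j":73,"l":91,"p":36,"uu":12},"xjj":[97,96,97]}
After op 2 (add /oyi/0 68): {"ka":{"oqn":4,"q":8,"suv":42,"ta":41},"oyi":[68,50,84,34,10,37],"ur":{"j":73,"l":91,"p":36,"uu":12},"xjj":[97,96,97]}
After op 3 (replace /ur/l 99): {"ka":{"oqn":4,"q":8,"suv":42,"ta":41},"oyi":[68,50,84,34,10,37],"ur":{"j":73,"l":99,"p":36,"uu":12},"xjj":[97,96,97]}
After op 4 (replace /oyi/4 56): {"ka":{"oqn":4,"q":8,"suv":42,"ta":41},"oyi":[68,50,84,34,56,37],"ur":{"j":73,"l":99,"p":36,"uu":12},"xjj":[97,96,97]}
After op 5 (replace /oyi/1 80): {"ka":{"oqn":4,"q":8,"suv":42,"ta":41},"oyi":[68,80,84,34,56,37],"ur":{"j":73,"l":99,"p":36,"uu":12},"xjj":[97,96,97]}
After op 6 (replace /ka/suv 22): {"ka":{"oqn":4,"q":8,"suv":22,"ta":41},"oyi":[68,80,84,34,56,37],"ur":{"j":73,"l":99,"p":36,"uu":12},"xjj":[97,96,97]}
After op 7 (remove /oyi/5): {"ka":{"oqn":4,"q":8,"suv":22,"ta":41},"oyi":[68,80,84,34,56],"ur":{"j":73,"l":99,"p":36,"uu":12},"xjj":[97,96,97]}
After op 8 (replace /xjj 77): {"ka":{"oqn":4,"q":8,"suv":22,"ta":41},"oyi":[68,80,84,34,56],"ur":{"j":73,"l":99,"p":36,"uu":12},"xjj":77}
After op 9 (add /ka/gge 18): {"ka":{"gge":18,"oqn":4,"q":8,"suv":22,"ta":41},"oyi":[68,80,84,34,56],"ur":{"j":73,"l":99,"p":36,"uu":12},"xjj":77}
After op 10 (remove /oyi/2): {"ka":{"gge":18,"oqn":4,"q":8,"suv":22,"ta":41},"oyi":[68,80,34,56],"ur":{"j":73,"l":99,"p":36,"uu":12},"xjj":77}
After op 11 (add /ur/wf 48): {"ka":{"gge":18,"oqn":4,"q":8,"suv":22,"ta":41},"oyi":[68,80,34,56],"ur":{"j":73,"l":99,"p":36,"uu":12,"wf":48},"xjj":77}
After op 12 (replace /oyi/3 79): {"ka":{"gge":18,"oqn":4,"q":8,"suv":22,"ta":41},"oyi":[68,80,34,79],"ur":{"j":73,"l":99,"p":36,"uu":12,"wf":48},"xjj":77}
After op 13 (replace /ka/ta 9): {"ka":{"gge":18,"oqn":4,"q":8,"suv":22,"ta":9},"oyi":[68,80,34,79],"ur":{"j":73,"l":99,"p":36,"uu":12,"wf":48},"xjj":77}
After op 14 (replace /ur/uu 82): {"ka":{"gge":18,"oqn":4,"q":8,"suv":22,"ta":9},"oyi":[68,80,34,79],"ur":{"j":73,"l":99,"p":36,"uu":82,"wf":48},"xjj":77}
After op 15 (replace /ka/oqn 63): {"ka":{"gge":18,"oqn":63,"q":8,"suv":22,"ta":9},"oyi":[68,80,34,79],"ur":{"j":73,"l":99,"p":36,"uu":82,"wf":48},"xjj":77}
After op 16 (add /ka/cei 64): {"ka":{"cei":64,"gge":18,"oqn":63,"q":8,"suv":22,"ta":9},"oyi":[68,80,34,79],"ur":{"j":73,"l":99,"p":36,"uu":82,"wf":48},"xjj":77}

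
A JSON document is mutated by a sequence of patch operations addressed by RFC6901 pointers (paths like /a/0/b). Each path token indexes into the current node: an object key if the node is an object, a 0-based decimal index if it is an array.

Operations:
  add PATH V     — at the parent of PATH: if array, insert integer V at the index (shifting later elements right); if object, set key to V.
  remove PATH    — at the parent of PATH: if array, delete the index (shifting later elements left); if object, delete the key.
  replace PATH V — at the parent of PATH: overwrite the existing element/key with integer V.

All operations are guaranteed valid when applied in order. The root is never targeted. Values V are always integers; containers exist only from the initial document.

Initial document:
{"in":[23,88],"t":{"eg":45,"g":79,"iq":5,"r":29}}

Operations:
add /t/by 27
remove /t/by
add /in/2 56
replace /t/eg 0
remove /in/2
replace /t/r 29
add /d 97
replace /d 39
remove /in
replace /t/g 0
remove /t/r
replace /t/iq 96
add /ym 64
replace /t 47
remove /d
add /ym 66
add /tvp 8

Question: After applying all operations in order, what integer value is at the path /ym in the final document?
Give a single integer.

After op 1 (add /t/by 27): {"in":[23,88],"t":{"by":27,"eg":45,"g":79,"iq":5,"r":29}}
After op 2 (remove /t/by): {"in":[23,88],"t":{"eg":45,"g":79,"iq":5,"r":29}}
After op 3 (add /in/2 56): {"in":[23,88,56],"t":{"eg":45,"g":79,"iq":5,"r":29}}
After op 4 (replace /t/eg 0): {"in":[23,88,56],"t":{"eg":0,"g":79,"iq":5,"r":29}}
After op 5 (remove /in/2): {"in":[23,88],"t":{"eg":0,"g":79,"iq":5,"r":29}}
After op 6 (replace /t/r 29): {"in":[23,88],"t":{"eg":0,"g":79,"iq":5,"r":29}}
After op 7 (add /d 97): {"d":97,"in":[23,88],"t":{"eg":0,"g":79,"iq":5,"r":29}}
After op 8 (replace /d 39): {"d":39,"in":[23,88],"t":{"eg":0,"g":79,"iq":5,"r":29}}
After op 9 (remove /in): {"d":39,"t":{"eg":0,"g":79,"iq":5,"r":29}}
After op 10 (replace /t/g 0): {"d":39,"t":{"eg":0,"g":0,"iq":5,"r":29}}
After op 11 (remove /t/r): {"d":39,"t":{"eg":0,"g":0,"iq":5}}
After op 12 (replace /t/iq 96): {"d":39,"t":{"eg":0,"g":0,"iq":96}}
After op 13 (add /ym 64): {"d":39,"t":{"eg":0,"g":0,"iq":96},"ym":64}
After op 14 (replace /t 47): {"d":39,"t":47,"ym":64}
After op 15 (remove /d): {"t":47,"ym":64}
After op 16 (add /ym 66): {"t":47,"ym":66}
After op 17 (add /tvp 8): {"t":47,"tvp":8,"ym":66}
Value at /ym: 66

Answer: 66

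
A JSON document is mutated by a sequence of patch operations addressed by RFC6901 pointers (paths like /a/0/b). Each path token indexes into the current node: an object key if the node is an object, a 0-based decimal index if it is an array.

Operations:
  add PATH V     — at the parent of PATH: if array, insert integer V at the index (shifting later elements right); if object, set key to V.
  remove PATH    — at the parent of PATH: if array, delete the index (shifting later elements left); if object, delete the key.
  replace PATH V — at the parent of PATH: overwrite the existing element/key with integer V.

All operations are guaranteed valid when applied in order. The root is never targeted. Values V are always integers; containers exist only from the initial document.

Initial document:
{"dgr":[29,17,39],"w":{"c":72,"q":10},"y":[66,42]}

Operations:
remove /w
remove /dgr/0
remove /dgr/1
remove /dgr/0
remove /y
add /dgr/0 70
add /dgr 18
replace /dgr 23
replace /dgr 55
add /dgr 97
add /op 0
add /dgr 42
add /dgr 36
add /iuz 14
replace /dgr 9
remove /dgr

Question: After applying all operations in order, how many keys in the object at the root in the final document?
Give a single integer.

After op 1 (remove /w): {"dgr":[29,17,39],"y":[66,42]}
After op 2 (remove /dgr/0): {"dgr":[17,39],"y":[66,42]}
After op 3 (remove /dgr/1): {"dgr":[17],"y":[66,42]}
After op 4 (remove /dgr/0): {"dgr":[],"y":[66,42]}
After op 5 (remove /y): {"dgr":[]}
After op 6 (add /dgr/0 70): {"dgr":[70]}
After op 7 (add /dgr 18): {"dgr":18}
After op 8 (replace /dgr 23): {"dgr":23}
After op 9 (replace /dgr 55): {"dgr":55}
After op 10 (add /dgr 97): {"dgr":97}
After op 11 (add /op 0): {"dgr":97,"op":0}
After op 12 (add /dgr 42): {"dgr":42,"op":0}
After op 13 (add /dgr 36): {"dgr":36,"op":0}
After op 14 (add /iuz 14): {"dgr":36,"iuz":14,"op":0}
After op 15 (replace /dgr 9): {"dgr":9,"iuz":14,"op":0}
After op 16 (remove /dgr): {"iuz":14,"op":0}
Size at the root: 2

Answer: 2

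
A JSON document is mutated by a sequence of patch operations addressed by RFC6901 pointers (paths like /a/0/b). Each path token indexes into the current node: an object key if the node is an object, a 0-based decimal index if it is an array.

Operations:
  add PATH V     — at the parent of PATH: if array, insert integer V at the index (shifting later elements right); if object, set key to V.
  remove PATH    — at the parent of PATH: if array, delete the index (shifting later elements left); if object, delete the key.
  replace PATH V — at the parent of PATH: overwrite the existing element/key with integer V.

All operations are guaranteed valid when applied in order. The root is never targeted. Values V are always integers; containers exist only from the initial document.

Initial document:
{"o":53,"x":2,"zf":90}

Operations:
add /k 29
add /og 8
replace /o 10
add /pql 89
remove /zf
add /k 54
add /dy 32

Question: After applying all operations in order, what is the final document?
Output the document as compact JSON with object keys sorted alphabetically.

Answer: {"dy":32,"k":54,"o":10,"og":8,"pql":89,"x":2}

Derivation:
After op 1 (add /k 29): {"k":29,"o":53,"x":2,"zf":90}
After op 2 (add /og 8): {"k":29,"o":53,"og":8,"x":2,"zf":90}
After op 3 (replace /o 10): {"k":29,"o":10,"og":8,"x":2,"zf":90}
After op 4 (add /pql 89): {"k":29,"o":10,"og":8,"pql":89,"x":2,"zf":90}
After op 5 (remove /zf): {"k":29,"o":10,"og":8,"pql":89,"x":2}
After op 6 (add /k 54): {"k":54,"o":10,"og":8,"pql":89,"x":2}
After op 7 (add /dy 32): {"dy":32,"k":54,"o":10,"og":8,"pql":89,"x":2}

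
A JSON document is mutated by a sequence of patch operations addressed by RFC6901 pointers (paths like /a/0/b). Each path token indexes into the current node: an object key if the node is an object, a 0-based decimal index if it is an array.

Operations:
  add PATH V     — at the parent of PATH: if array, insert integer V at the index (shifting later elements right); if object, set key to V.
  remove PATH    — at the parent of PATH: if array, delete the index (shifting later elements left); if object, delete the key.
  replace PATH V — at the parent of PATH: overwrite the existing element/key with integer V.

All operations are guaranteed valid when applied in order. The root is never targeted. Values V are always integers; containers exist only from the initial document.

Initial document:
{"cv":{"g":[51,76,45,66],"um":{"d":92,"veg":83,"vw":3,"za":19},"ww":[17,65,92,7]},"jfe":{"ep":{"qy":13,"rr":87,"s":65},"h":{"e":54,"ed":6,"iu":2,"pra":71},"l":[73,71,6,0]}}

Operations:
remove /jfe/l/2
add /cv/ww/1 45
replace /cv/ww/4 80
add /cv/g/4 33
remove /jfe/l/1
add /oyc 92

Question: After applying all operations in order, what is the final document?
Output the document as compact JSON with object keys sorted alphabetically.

After op 1 (remove /jfe/l/2): {"cv":{"g":[51,76,45,66],"um":{"d":92,"veg":83,"vw":3,"za":19},"ww":[17,65,92,7]},"jfe":{"ep":{"qy":13,"rr":87,"s":65},"h":{"e":54,"ed":6,"iu":2,"pra":71},"l":[73,71,0]}}
After op 2 (add /cv/ww/1 45): {"cv":{"g":[51,76,45,66],"um":{"d":92,"veg":83,"vw":3,"za":19},"ww":[17,45,65,92,7]},"jfe":{"ep":{"qy":13,"rr":87,"s":65},"h":{"e":54,"ed":6,"iu":2,"pra":71},"l":[73,71,0]}}
After op 3 (replace /cv/ww/4 80): {"cv":{"g":[51,76,45,66],"um":{"d":92,"veg":83,"vw":3,"za":19},"ww":[17,45,65,92,80]},"jfe":{"ep":{"qy":13,"rr":87,"s":65},"h":{"e":54,"ed":6,"iu":2,"pra":71},"l":[73,71,0]}}
After op 4 (add /cv/g/4 33): {"cv":{"g":[51,76,45,66,33],"um":{"d":92,"veg":83,"vw":3,"za":19},"ww":[17,45,65,92,80]},"jfe":{"ep":{"qy":13,"rr":87,"s":65},"h":{"e":54,"ed":6,"iu":2,"pra":71},"l":[73,71,0]}}
After op 5 (remove /jfe/l/1): {"cv":{"g":[51,76,45,66,33],"um":{"d":92,"veg":83,"vw":3,"za":19},"ww":[17,45,65,92,80]},"jfe":{"ep":{"qy":13,"rr":87,"s":65},"h":{"e":54,"ed":6,"iu":2,"pra":71},"l":[73,0]}}
After op 6 (add /oyc 92): {"cv":{"g":[51,76,45,66,33],"um":{"d":92,"veg":83,"vw":3,"za":19},"ww":[17,45,65,92,80]},"jfe":{"ep":{"qy":13,"rr":87,"s":65},"h":{"e":54,"ed":6,"iu":2,"pra":71},"l":[73,0]},"oyc":92}

Answer: {"cv":{"g":[51,76,45,66,33],"um":{"d":92,"veg":83,"vw":3,"za":19},"ww":[17,45,65,92,80]},"jfe":{"ep":{"qy":13,"rr":87,"s":65},"h":{"e":54,"ed":6,"iu":2,"pra":71},"l":[73,0]},"oyc":92}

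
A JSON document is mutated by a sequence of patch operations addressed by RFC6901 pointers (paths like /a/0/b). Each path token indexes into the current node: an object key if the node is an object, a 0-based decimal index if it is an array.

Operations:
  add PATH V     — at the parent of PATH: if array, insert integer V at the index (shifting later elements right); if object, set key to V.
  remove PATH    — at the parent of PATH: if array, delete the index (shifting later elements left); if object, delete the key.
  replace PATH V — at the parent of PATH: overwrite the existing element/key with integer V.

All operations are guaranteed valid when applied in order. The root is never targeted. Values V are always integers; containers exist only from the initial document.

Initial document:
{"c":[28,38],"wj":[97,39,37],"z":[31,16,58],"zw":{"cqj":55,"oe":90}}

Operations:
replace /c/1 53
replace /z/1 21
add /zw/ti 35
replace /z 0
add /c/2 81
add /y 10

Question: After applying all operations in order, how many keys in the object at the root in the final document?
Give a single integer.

Answer: 5

Derivation:
After op 1 (replace /c/1 53): {"c":[28,53],"wj":[97,39,37],"z":[31,16,58],"zw":{"cqj":55,"oe":90}}
After op 2 (replace /z/1 21): {"c":[28,53],"wj":[97,39,37],"z":[31,21,58],"zw":{"cqj":55,"oe":90}}
After op 3 (add /zw/ti 35): {"c":[28,53],"wj":[97,39,37],"z":[31,21,58],"zw":{"cqj":55,"oe":90,"ti":35}}
After op 4 (replace /z 0): {"c":[28,53],"wj":[97,39,37],"z":0,"zw":{"cqj":55,"oe":90,"ti":35}}
After op 5 (add /c/2 81): {"c":[28,53,81],"wj":[97,39,37],"z":0,"zw":{"cqj":55,"oe":90,"ti":35}}
After op 6 (add /y 10): {"c":[28,53,81],"wj":[97,39,37],"y":10,"z":0,"zw":{"cqj":55,"oe":90,"ti":35}}
Size at the root: 5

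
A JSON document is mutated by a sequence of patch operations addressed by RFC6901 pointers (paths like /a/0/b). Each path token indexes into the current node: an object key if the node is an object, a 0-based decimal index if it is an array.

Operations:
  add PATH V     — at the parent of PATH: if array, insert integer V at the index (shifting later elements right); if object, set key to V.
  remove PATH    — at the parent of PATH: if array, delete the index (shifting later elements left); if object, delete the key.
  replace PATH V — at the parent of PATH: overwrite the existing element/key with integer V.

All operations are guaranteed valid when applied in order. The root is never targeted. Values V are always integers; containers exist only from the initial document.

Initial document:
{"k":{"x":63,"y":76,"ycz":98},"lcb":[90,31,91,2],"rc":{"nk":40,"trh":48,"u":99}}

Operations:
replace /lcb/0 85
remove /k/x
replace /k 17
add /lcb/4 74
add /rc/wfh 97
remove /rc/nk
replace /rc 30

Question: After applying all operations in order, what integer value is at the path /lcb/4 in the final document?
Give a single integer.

Answer: 74

Derivation:
After op 1 (replace /lcb/0 85): {"k":{"x":63,"y":76,"ycz":98},"lcb":[85,31,91,2],"rc":{"nk":40,"trh":48,"u":99}}
After op 2 (remove /k/x): {"k":{"y":76,"ycz":98},"lcb":[85,31,91,2],"rc":{"nk":40,"trh":48,"u":99}}
After op 3 (replace /k 17): {"k":17,"lcb":[85,31,91,2],"rc":{"nk":40,"trh":48,"u":99}}
After op 4 (add /lcb/4 74): {"k":17,"lcb":[85,31,91,2,74],"rc":{"nk":40,"trh":48,"u":99}}
After op 5 (add /rc/wfh 97): {"k":17,"lcb":[85,31,91,2,74],"rc":{"nk":40,"trh":48,"u":99,"wfh":97}}
After op 6 (remove /rc/nk): {"k":17,"lcb":[85,31,91,2,74],"rc":{"trh":48,"u":99,"wfh":97}}
After op 7 (replace /rc 30): {"k":17,"lcb":[85,31,91,2,74],"rc":30}
Value at /lcb/4: 74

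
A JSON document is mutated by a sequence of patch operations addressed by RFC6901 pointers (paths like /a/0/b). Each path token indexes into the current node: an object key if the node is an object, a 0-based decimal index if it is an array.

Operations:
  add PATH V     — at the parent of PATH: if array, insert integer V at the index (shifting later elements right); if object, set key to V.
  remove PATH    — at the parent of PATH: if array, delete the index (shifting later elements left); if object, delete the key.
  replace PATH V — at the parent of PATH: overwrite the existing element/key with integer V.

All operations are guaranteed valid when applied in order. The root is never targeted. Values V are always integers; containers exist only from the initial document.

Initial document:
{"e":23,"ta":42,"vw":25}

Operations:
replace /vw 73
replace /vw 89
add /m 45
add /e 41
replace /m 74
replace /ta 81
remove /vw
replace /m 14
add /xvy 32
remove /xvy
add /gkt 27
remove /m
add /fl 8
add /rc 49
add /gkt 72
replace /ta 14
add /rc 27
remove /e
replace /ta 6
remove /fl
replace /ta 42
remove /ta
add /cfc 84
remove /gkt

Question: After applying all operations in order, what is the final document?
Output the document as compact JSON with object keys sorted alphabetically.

After op 1 (replace /vw 73): {"e":23,"ta":42,"vw":73}
After op 2 (replace /vw 89): {"e":23,"ta":42,"vw":89}
After op 3 (add /m 45): {"e":23,"m":45,"ta":42,"vw":89}
After op 4 (add /e 41): {"e":41,"m":45,"ta":42,"vw":89}
After op 5 (replace /m 74): {"e":41,"m":74,"ta":42,"vw":89}
After op 6 (replace /ta 81): {"e":41,"m":74,"ta":81,"vw":89}
After op 7 (remove /vw): {"e":41,"m":74,"ta":81}
After op 8 (replace /m 14): {"e":41,"m":14,"ta":81}
After op 9 (add /xvy 32): {"e":41,"m":14,"ta":81,"xvy":32}
After op 10 (remove /xvy): {"e":41,"m":14,"ta":81}
After op 11 (add /gkt 27): {"e":41,"gkt":27,"m":14,"ta":81}
After op 12 (remove /m): {"e":41,"gkt":27,"ta":81}
After op 13 (add /fl 8): {"e":41,"fl":8,"gkt":27,"ta":81}
After op 14 (add /rc 49): {"e":41,"fl":8,"gkt":27,"rc":49,"ta":81}
After op 15 (add /gkt 72): {"e":41,"fl":8,"gkt":72,"rc":49,"ta":81}
After op 16 (replace /ta 14): {"e":41,"fl":8,"gkt":72,"rc":49,"ta":14}
After op 17 (add /rc 27): {"e":41,"fl":8,"gkt":72,"rc":27,"ta":14}
After op 18 (remove /e): {"fl":8,"gkt":72,"rc":27,"ta":14}
After op 19 (replace /ta 6): {"fl":8,"gkt":72,"rc":27,"ta":6}
After op 20 (remove /fl): {"gkt":72,"rc":27,"ta":6}
After op 21 (replace /ta 42): {"gkt":72,"rc":27,"ta":42}
After op 22 (remove /ta): {"gkt":72,"rc":27}
After op 23 (add /cfc 84): {"cfc":84,"gkt":72,"rc":27}
After op 24 (remove /gkt): {"cfc":84,"rc":27}

Answer: {"cfc":84,"rc":27}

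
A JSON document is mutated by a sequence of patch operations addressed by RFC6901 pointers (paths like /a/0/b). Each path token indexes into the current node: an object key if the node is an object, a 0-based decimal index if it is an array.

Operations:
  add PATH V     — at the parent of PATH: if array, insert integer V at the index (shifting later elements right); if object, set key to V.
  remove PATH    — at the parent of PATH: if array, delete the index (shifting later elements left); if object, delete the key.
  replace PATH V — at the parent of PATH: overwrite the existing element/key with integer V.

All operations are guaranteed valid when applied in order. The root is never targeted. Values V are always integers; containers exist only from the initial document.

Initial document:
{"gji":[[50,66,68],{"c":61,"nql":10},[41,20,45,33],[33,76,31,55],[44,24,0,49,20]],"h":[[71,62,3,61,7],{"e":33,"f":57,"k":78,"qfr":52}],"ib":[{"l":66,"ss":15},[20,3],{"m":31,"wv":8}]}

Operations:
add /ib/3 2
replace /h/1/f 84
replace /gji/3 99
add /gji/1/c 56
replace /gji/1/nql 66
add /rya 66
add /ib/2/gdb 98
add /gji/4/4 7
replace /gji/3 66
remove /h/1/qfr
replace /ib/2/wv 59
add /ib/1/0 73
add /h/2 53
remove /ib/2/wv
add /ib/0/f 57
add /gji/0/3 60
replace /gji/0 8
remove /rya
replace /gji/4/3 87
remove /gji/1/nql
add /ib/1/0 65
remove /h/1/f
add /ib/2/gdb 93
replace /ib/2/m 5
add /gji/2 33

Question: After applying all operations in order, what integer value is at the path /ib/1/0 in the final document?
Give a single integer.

Answer: 65

Derivation:
After op 1 (add /ib/3 2): {"gji":[[50,66,68],{"c":61,"nql":10},[41,20,45,33],[33,76,31,55],[44,24,0,49,20]],"h":[[71,62,3,61,7],{"e":33,"f":57,"k":78,"qfr":52}],"ib":[{"l":66,"ss":15},[20,3],{"m":31,"wv":8},2]}
After op 2 (replace /h/1/f 84): {"gji":[[50,66,68],{"c":61,"nql":10},[41,20,45,33],[33,76,31,55],[44,24,0,49,20]],"h":[[71,62,3,61,7],{"e":33,"f":84,"k":78,"qfr":52}],"ib":[{"l":66,"ss":15},[20,3],{"m":31,"wv":8},2]}
After op 3 (replace /gji/3 99): {"gji":[[50,66,68],{"c":61,"nql":10},[41,20,45,33],99,[44,24,0,49,20]],"h":[[71,62,3,61,7],{"e":33,"f":84,"k":78,"qfr":52}],"ib":[{"l":66,"ss":15},[20,3],{"m":31,"wv":8},2]}
After op 4 (add /gji/1/c 56): {"gji":[[50,66,68],{"c":56,"nql":10},[41,20,45,33],99,[44,24,0,49,20]],"h":[[71,62,3,61,7],{"e":33,"f":84,"k":78,"qfr":52}],"ib":[{"l":66,"ss":15},[20,3],{"m":31,"wv":8},2]}
After op 5 (replace /gji/1/nql 66): {"gji":[[50,66,68],{"c":56,"nql":66},[41,20,45,33],99,[44,24,0,49,20]],"h":[[71,62,3,61,7],{"e":33,"f":84,"k":78,"qfr":52}],"ib":[{"l":66,"ss":15},[20,3],{"m":31,"wv":8},2]}
After op 6 (add /rya 66): {"gji":[[50,66,68],{"c":56,"nql":66},[41,20,45,33],99,[44,24,0,49,20]],"h":[[71,62,3,61,7],{"e":33,"f":84,"k":78,"qfr":52}],"ib":[{"l":66,"ss":15},[20,3],{"m":31,"wv":8},2],"rya":66}
After op 7 (add /ib/2/gdb 98): {"gji":[[50,66,68],{"c":56,"nql":66},[41,20,45,33],99,[44,24,0,49,20]],"h":[[71,62,3,61,7],{"e":33,"f":84,"k":78,"qfr":52}],"ib":[{"l":66,"ss":15},[20,3],{"gdb":98,"m":31,"wv":8},2],"rya":66}
After op 8 (add /gji/4/4 7): {"gji":[[50,66,68],{"c":56,"nql":66},[41,20,45,33],99,[44,24,0,49,7,20]],"h":[[71,62,3,61,7],{"e":33,"f":84,"k":78,"qfr":52}],"ib":[{"l":66,"ss":15},[20,3],{"gdb":98,"m":31,"wv":8},2],"rya":66}
After op 9 (replace /gji/3 66): {"gji":[[50,66,68],{"c":56,"nql":66},[41,20,45,33],66,[44,24,0,49,7,20]],"h":[[71,62,3,61,7],{"e":33,"f":84,"k":78,"qfr":52}],"ib":[{"l":66,"ss":15},[20,3],{"gdb":98,"m":31,"wv":8},2],"rya":66}
After op 10 (remove /h/1/qfr): {"gji":[[50,66,68],{"c":56,"nql":66},[41,20,45,33],66,[44,24,0,49,7,20]],"h":[[71,62,3,61,7],{"e":33,"f":84,"k":78}],"ib":[{"l":66,"ss":15},[20,3],{"gdb":98,"m":31,"wv":8},2],"rya":66}
After op 11 (replace /ib/2/wv 59): {"gji":[[50,66,68],{"c":56,"nql":66},[41,20,45,33],66,[44,24,0,49,7,20]],"h":[[71,62,3,61,7],{"e":33,"f":84,"k":78}],"ib":[{"l":66,"ss":15},[20,3],{"gdb":98,"m":31,"wv":59},2],"rya":66}
After op 12 (add /ib/1/0 73): {"gji":[[50,66,68],{"c":56,"nql":66},[41,20,45,33],66,[44,24,0,49,7,20]],"h":[[71,62,3,61,7],{"e":33,"f":84,"k":78}],"ib":[{"l":66,"ss":15},[73,20,3],{"gdb":98,"m":31,"wv":59},2],"rya":66}
After op 13 (add /h/2 53): {"gji":[[50,66,68],{"c":56,"nql":66},[41,20,45,33],66,[44,24,0,49,7,20]],"h":[[71,62,3,61,7],{"e":33,"f":84,"k":78},53],"ib":[{"l":66,"ss":15},[73,20,3],{"gdb":98,"m":31,"wv":59},2],"rya":66}
After op 14 (remove /ib/2/wv): {"gji":[[50,66,68],{"c":56,"nql":66},[41,20,45,33],66,[44,24,0,49,7,20]],"h":[[71,62,3,61,7],{"e":33,"f":84,"k":78},53],"ib":[{"l":66,"ss":15},[73,20,3],{"gdb":98,"m":31},2],"rya":66}
After op 15 (add /ib/0/f 57): {"gji":[[50,66,68],{"c":56,"nql":66},[41,20,45,33],66,[44,24,0,49,7,20]],"h":[[71,62,3,61,7],{"e":33,"f":84,"k":78},53],"ib":[{"f":57,"l":66,"ss":15},[73,20,3],{"gdb":98,"m":31},2],"rya":66}
After op 16 (add /gji/0/3 60): {"gji":[[50,66,68,60],{"c":56,"nql":66},[41,20,45,33],66,[44,24,0,49,7,20]],"h":[[71,62,3,61,7],{"e":33,"f":84,"k":78},53],"ib":[{"f":57,"l":66,"ss":15},[73,20,3],{"gdb":98,"m":31},2],"rya":66}
After op 17 (replace /gji/0 8): {"gji":[8,{"c":56,"nql":66},[41,20,45,33],66,[44,24,0,49,7,20]],"h":[[71,62,3,61,7],{"e":33,"f":84,"k":78},53],"ib":[{"f":57,"l":66,"ss":15},[73,20,3],{"gdb":98,"m":31},2],"rya":66}
After op 18 (remove /rya): {"gji":[8,{"c":56,"nql":66},[41,20,45,33],66,[44,24,0,49,7,20]],"h":[[71,62,3,61,7],{"e":33,"f":84,"k":78},53],"ib":[{"f":57,"l":66,"ss":15},[73,20,3],{"gdb":98,"m":31},2]}
After op 19 (replace /gji/4/3 87): {"gji":[8,{"c":56,"nql":66},[41,20,45,33],66,[44,24,0,87,7,20]],"h":[[71,62,3,61,7],{"e":33,"f":84,"k":78},53],"ib":[{"f":57,"l":66,"ss":15},[73,20,3],{"gdb":98,"m":31},2]}
After op 20 (remove /gji/1/nql): {"gji":[8,{"c":56},[41,20,45,33],66,[44,24,0,87,7,20]],"h":[[71,62,3,61,7],{"e":33,"f":84,"k":78},53],"ib":[{"f":57,"l":66,"ss":15},[73,20,3],{"gdb":98,"m":31},2]}
After op 21 (add /ib/1/0 65): {"gji":[8,{"c":56},[41,20,45,33],66,[44,24,0,87,7,20]],"h":[[71,62,3,61,7],{"e":33,"f":84,"k":78},53],"ib":[{"f":57,"l":66,"ss":15},[65,73,20,3],{"gdb":98,"m":31},2]}
After op 22 (remove /h/1/f): {"gji":[8,{"c":56},[41,20,45,33],66,[44,24,0,87,7,20]],"h":[[71,62,3,61,7],{"e":33,"k":78},53],"ib":[{"f":57,"l":66,"ss":15},[65,73,20,3],{"gdb":98,"m":31},2]}
After op 23 (add /ib/2/gdb 93): {"gji":[8,{"c":56},[41,20,45,33],66,[44,24,0,87,7,20]],"h":[[71,62,3,61,7],{"e":33,"k":78},53],"ib":[{"f":57,"l":66,"ss":15},[65,73,20,3],{"gdb":93,"m":31},2]}
After op 24 (replace /ib/2/m 5): {"gji":[8,{"c":56},[41,20,45,33],66,[44,24,0,87,7,20]],"h":[[71,62,3,61,7],{"e":33,"k":78},53],"ib":[{"f":57,"l":66,"ss":15},[65,73,20,3],{"gdb":93,"m":5},2]}
After op 25 (add /gji/2 33): {"gji":[8,{"c":56},33,[41,20,45,33],66,[44,24,0,87,7,20]],"h":[[71,62,3,61,7],{"e":33,"k":78},53],"ib":[{"f":57,"l":66,"ss":15},[65,73,20,3],{"gdb":93,"m":5},2]}
Value at /ib/1/0: 65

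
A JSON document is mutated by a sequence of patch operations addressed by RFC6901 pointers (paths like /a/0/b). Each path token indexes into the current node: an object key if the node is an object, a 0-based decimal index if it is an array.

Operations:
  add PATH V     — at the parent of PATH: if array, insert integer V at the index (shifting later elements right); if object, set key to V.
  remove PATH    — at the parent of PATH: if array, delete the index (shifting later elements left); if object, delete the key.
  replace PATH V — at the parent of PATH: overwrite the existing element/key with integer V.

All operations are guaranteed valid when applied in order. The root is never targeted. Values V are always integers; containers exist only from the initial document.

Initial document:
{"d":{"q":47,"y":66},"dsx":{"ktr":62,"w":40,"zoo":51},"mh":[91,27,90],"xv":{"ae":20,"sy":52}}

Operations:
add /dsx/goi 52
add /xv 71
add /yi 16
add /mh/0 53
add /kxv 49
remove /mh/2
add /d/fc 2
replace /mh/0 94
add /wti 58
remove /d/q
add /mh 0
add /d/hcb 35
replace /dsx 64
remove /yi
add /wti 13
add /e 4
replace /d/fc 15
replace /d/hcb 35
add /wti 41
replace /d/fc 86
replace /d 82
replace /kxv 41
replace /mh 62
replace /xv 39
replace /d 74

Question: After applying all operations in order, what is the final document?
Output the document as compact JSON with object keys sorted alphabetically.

After op 1 (add /dsx/goi 52): {"d":{"q":47,"y":66},"dsx":{"goi":52,"ktr":62,"w":40,"zoo":51},"mh":[91,27,90],"xv":{"ae":20,"sy":52}}
After op 2 (add /xv 71): {"d":{"q":47,"y":66},"dsx":{"goi":52,"ktr":62,"w":40,"zoo":51},"mh":[91,27,90],"xv":71}
After op 3 (add /yi 16): {"d":{"q":47,"y":66},"dsx":{"goi":52,"ktr":62,"w":40,"zoo":51},"mh":[91,27,90],"xv":71,"yi":16}
After op 4 (add /mh/0 53): {"d":{"q":47,"y":66},"dsx":{"goi":52,"ktr":62,"w":40,"zoo":51},"mh":[53,91,27,90],"xv":71,"yi":16}
After op 5 (add /kxv 49): {"d":{"q":47,"y":66},"dsx":{"goi":52,"ktr":62,"w":40,"zoo":51},"kxv":49,"mh":[53,91,27,90],"xv":71,"yi":16}
After op 6 (remove /mh/2): {"d":{"q":47,"y":66},"dsx":{"goi":52,"ktr":62,"w":40,"zoo":51},"kxv":49,"mh":[53,91,90],"xv":71,"yi":16}
After op 7 (add /d/fc 2): {"d":{"fc":2,"q":47,"y":66},"dsx":{"goi":52,"ktr":62,"w":40,"zoo":51},"kxv":49,"mh":[53,91,90],"xv":71,"yi":16}
After op 8 (replace /mh/0 94): {"d":{"fc":2,"q":47,"y":66},"dsx":{"goi":52,"ktr":62,"w":40,"zoo":51},"kxv":49,"mh":[94,91,90],"xv":71,"yi":16}
After op 9 (add /wti 58): {"d":{"fc":2,"q":47,"y":66},"dsx":{"goi":52,"ktr":62,"w":40,"zoo":51},"kxv":49,"mh":[94,91,90],"wti":58,"xv":71,"yi":16}
After op 10 (remove /d/q): {"d":{"fc":2,"y":66},"dsx":{"goi":52,"ktr":62,"w":40,"zoo":51},"kxv":49,"mh":[94,91,90],"wti":58,"xv":71,"yi":16}
After op 11 (add /mh 0): {"d":{"fc":2,"y":66},"dsx":{"goi":52,"ktr":62,"w":40,"zoo":51},"kxv":49,"mh":0,"wti":58,"xv":71,"yi":16}
After op 12 (add /d/hcb 35): {"d":{"fc":2,"hcb":35,"y":66},"dsx":{"goi":52,"ktr":62,"w":40,"zoo":51},"kxv":49,"mh":0,"wti":58,"xv":71,"yi":16}
After op 13 (replace /dsx 64): {"d":{"fc":2,"hcb":35,"y":66},"dsx":64,"kxv":49,"mh":0,"wti":58,"xv":71,"yi":16}
After op 14 (remove /yi): {"d":{"fc":2,"hcb":35,"y":66},"dsx":64,"kxv":49,"mh":0,"wti":58,"xv":71}
After op 15 (add /wti 13): {"d":{"fc":2,"hcb":35,"y":66},"dsx":64,"kxv":49,"mh":0,"wti":13,"xv":71}
After op 16 (add /e 4): {"d":{"fc":2,"hcb":35,"y":66},"dsx":64,"e":4,"kxv":49,"mh":0,"wti":13,"xv":71}
After op 17 (replace /d/fc 15): {"d":{"fc":15,"hcb":35,"y":66},"dsx":64,"e":4,"kxv":49,"mh":0,"wti":13,"xv":71}
After op 18 (replace /d/hcb 35): {"d":{"fc":15,"hcb":35,"y":66},"dsx":64,"e":4,"kxv":49,"mh":0,"wti":13,"xv":71}
After op 19 (add /wti 41): {"d":{"fc":15,"hcb":35,"y":66},"dsx":64,"e":4,"kxv":49,"mh":0,"wti":41,"xv":71}
After op 20 (replace /d/fc 86): {"d":{"fc":86,"hcb":35,"y":66},"dsx":64,"e":4,"kxv":49,"mh":0,"wti":41,"xv":71}
After op 21 (replace /d 82): {"d":82,"dsx":64,"e":4,"kxv":49,"mh":0,"wti":41,"xv":71}
After op 22 (replace /kxv 41): {"d":82,"dsx":64,"e":4,"kxv":41,"mh":0,"wti":41,"xv":71}
After op 23 (replace /mh 62): {"d":82,"dsx":64,"e":4,"kxv":41,"mh":62,"wti":41,"xv":71}
After op 24 (replace /xv 39): {"d":82,"dsx":64,"e":4,"kxv":41,"mh":62,"wti":41,"xv":39}
After op 25 (replace /d 74): {"d":74,"dsx":64,"e":4,"kxv":41,"mh":62,"wti":41,"xv":39}

Answer: {"d":74,"dsx":64,"e":4,"kxv":41,"mh":62,"wti":41,"xv":39}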